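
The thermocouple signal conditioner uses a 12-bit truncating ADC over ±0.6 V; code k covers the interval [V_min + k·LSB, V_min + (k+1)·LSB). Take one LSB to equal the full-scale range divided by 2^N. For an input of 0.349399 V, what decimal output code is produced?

The full-scale span is 0.6 − (-0.6) = 1.2 V. LSB = 1.2 V / 2^12 ≈ 293.0 µV.
V_in − V_min = 0.349399 − (-0.6) = 0.949399 V.
Divide by LSB: 0.949399 × 4096/1.2 = 3240.6153.
Truncating gives code 3240.

3240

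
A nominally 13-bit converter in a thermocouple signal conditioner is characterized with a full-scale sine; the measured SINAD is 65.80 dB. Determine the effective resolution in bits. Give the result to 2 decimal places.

Inverting SNR = 6.02 N + 1.76: N_eff = (65.80 − 1.76)/6.02 = 10.6379.

10.64 bits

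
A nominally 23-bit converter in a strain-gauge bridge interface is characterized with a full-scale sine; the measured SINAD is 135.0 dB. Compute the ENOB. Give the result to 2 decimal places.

Inverting SNR = 6.02 N + 1.76: N_eff = (135.0 − 1.76)/6.02 = 22.1329.

22.13 bits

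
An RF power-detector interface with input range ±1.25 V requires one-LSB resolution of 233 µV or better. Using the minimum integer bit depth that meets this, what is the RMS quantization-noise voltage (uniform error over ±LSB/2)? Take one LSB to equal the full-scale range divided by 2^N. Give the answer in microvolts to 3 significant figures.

The full-scale span is 1.25 − (-1.25) = 2.5 V.
Required number of levels: 2.5/233 µV = 10730; smallest N with 2^N ≥ that is 14.
LSB = 2.5 V ÷ 2^14 = 2.5/16384 V = 152.59 µV.
RMS noise = LSB/√12 = 44.0 µV.

44.0 µV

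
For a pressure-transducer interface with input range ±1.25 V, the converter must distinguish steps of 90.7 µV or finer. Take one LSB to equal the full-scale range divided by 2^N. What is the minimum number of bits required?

The full-scale span is 1.25 − (-1.25) = 2.5 V.
Need 2^N ≥ 2.5 V / 90.7 µV = 27560 → N_min = 15.

15 bits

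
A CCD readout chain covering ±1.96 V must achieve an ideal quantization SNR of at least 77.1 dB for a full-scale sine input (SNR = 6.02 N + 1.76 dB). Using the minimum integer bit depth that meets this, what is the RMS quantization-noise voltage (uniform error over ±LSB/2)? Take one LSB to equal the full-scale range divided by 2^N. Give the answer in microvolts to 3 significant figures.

Span: 1.96 V − (-1.96 V) = 3.92 V.
Required N = ⌈(77.1 − 1.76)/6.02⌉ = ⌈12.515⌉ = 13.
LSB = 3.92 V ÷ 2^13 = 3.92/8192 V = 478.52 µV.
RMS noise = LSB/√12 = 138 µV.

138 µV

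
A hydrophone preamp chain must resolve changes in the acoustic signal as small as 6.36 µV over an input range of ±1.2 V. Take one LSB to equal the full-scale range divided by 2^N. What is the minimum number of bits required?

19 bits

Span: 1.2 V − (-1.2 V) = 2.4 V.
Levels needed ≥ 2.4/6.36 µV = 377400. 2^19 = 524288 suffices, so N_min = 19.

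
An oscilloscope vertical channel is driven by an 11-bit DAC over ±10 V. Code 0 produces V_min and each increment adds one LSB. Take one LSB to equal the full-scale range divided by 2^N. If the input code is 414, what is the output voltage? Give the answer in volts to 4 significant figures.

The full-scale span is 10 − (-10) = 20 V. LSB = 20 V / 2^11.
V_out = -10 + 414 × (20/2048) V
      = -10 + 4.04297 = -5.95703 V.

-5.957 V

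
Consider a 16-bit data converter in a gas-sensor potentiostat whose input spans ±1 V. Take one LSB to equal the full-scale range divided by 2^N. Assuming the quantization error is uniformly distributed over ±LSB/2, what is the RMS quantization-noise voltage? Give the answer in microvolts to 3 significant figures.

8.81 µV

Full-scale range = 1 V − (-1 V) = 2 V.
Step size = 2/65536 V = 30.518 µV.
RMS of a uniform error over width LSB is LSB/√12 = 8.81 µV.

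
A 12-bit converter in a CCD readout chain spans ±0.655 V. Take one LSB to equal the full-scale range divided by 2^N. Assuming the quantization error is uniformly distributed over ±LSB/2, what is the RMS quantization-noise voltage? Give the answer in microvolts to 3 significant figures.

The full-scale span is 0.655 − (-0.655) = 1.31 V.
LSB = 1.31 V ÷ 2^12 = 1.31/4096 V = 319.82 µV.
σ_q = LSB/√12 = 319.82 µV/3.4641 = 92.3 µV.

92.3 µV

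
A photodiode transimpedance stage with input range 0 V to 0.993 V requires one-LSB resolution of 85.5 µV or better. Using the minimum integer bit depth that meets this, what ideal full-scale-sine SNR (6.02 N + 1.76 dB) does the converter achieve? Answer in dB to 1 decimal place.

86.0 dB

Span = 0.993 V.
Required number of levels: 0.993/85.5 µV = 11614; smallest N with 2^N ≥ that is 14.
Ideal SNR at N = 14: 6.02·14 + 1.76 = 86.0 dB.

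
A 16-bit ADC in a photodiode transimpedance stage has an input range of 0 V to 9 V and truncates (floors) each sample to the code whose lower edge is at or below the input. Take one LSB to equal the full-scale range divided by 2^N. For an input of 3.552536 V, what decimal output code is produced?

V_FS = 9 V. LSB = 9 V / 2^16 ≈ 137.3 µV.
code = ⌊(V_in − V_min)/LSB⌋ = ⌊(V_in − V_min) × 2^16 / range⌋
     = ⌊(3.552536 − (0)) × 65536 / 9⌋ = ⌊3.552536 × 65536/9⌋
     = ⌊25868.778⌋ = 25868.

25868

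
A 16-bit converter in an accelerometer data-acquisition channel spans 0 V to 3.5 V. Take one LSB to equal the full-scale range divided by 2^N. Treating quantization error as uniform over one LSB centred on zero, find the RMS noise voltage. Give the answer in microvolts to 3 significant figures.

15.4 µV

Range is 3.5 V.
LSB = 3.5 V / 2^16 = 53.406 µV.
σ_q = LSB/√12 = 53.406 µV/3.4641 = 15.4 µV.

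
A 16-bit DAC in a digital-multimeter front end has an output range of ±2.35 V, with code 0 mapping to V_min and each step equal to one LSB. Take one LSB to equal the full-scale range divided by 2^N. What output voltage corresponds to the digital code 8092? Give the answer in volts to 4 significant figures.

-1.770 V

The full-scale span is 2.35 − (-2.35) = 4.7 V. LSB = 4.7 V / 2^16.
V_out = V_min + code × LSB = -2.35 V + 8092 × 4.7 V / 65536
      = -2.35 V + 0.580328 V = -1.76967 V.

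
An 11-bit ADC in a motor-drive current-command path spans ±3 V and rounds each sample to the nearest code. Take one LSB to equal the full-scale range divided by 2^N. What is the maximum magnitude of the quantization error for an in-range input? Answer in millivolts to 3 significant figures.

Full-scale range = 3 V − (-3 V) = 6 V.
Step size = 6/2048 V = 2.9297 mV.
Worst-case error for round-to-nearest is half an LSB: 1.46 mV.

1.46 mV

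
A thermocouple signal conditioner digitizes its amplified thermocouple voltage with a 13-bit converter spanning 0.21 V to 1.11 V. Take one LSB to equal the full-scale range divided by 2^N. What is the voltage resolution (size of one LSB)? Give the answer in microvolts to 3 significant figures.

Range = 1.11 − (0.21) = 0.9 V.
There are 2^13 = 8192 steps.
One LSB is 0.9 V / 8192 = 110 µV.

110 µV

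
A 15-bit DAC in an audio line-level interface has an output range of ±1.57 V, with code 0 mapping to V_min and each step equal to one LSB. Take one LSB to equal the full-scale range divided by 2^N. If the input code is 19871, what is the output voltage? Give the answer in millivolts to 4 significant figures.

The full-scale span is 1.57 − (-1.57) = 3.14 V. LSB = 3.14 V / 2^15.
Output = V_min + (19871/32768) × range = -1.57 + 0.606415 × 3.14 V
      = -1.57 V + 1.90414 V = 0.334142 V.

334.1 mV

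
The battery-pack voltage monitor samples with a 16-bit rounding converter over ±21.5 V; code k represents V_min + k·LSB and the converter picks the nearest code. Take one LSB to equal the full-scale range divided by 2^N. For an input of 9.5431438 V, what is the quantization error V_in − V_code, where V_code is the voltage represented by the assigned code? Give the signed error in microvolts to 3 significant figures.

Span: 21.5 V − (-21.5 V) = 43 V. LSB = 43 V / 2^16 ≈ 0.6561 mV.
(9.5431438 − (-21.5)) / LSB = 31.0431438 × 65536/43 = 47312.6389. Nearest integer: k = 47313.
Reconstructed level: -21.5 + 47313 × 43/65536 V = 9.5433807373 V.
V_in − V_code = 9.5431438 − (9.5433807373) = −237 µV.

−237 µV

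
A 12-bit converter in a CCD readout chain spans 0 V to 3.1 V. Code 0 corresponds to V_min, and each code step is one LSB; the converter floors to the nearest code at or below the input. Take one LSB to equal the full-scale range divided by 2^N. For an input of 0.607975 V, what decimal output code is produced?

803

V_FS = 3.1 V. LSB = 3.1 V / 2^12 ≈ 0.7568 mV.
V_in − V_min = 0.607975 − (0) = 0.607975 V.
Divide by LSB: 0.607975 × 4096/3.1 = 803.3115.
Truncating gives code 803.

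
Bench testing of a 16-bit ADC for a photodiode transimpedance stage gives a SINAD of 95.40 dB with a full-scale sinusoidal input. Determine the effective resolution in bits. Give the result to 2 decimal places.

15.55 bits

(95.40 − 1.76) / 6.02 = 93.64/6.02 = 15.5548 effective bits.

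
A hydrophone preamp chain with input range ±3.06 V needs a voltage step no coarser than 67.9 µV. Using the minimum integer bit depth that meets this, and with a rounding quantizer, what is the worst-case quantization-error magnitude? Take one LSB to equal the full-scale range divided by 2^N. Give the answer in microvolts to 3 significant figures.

Range = 3.06 − (-3.06) = 6.12 V.
6.12 V / 67.9 µV = 90130. Since 2^16 = 65536 and 2^17 = 131072, N = 17.
One LSB is 6.12 V / 131072 = 46.692 µV.
|e|_max = LSB/2 = 23.3 µV.

23.3 µV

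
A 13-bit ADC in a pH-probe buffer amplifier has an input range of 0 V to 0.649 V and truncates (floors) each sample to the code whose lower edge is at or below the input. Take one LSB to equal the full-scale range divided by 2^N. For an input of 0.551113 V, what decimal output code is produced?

6956

Range is 0.649 V. LSB = 0.649 V / 2^13 ≈ 79.22 µV.
(V_in − V_min) × 2^13/range = (0.551113 − (0)) × 8192/0.649 = 6956.422.
Floor → code = 6956.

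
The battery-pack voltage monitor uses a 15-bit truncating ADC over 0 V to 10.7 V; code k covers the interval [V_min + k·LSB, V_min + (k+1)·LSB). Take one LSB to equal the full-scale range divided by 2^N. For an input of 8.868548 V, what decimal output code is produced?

27159

Full-scale range = 10.7 V. LSB = 10.7 V / 2^15 ≈ 326.5 µV.
(V_in − V_min) × 2^15/range = (8.868548 − (0)) × 32768/10.7 = 27159.307.
Floor → code = 27159.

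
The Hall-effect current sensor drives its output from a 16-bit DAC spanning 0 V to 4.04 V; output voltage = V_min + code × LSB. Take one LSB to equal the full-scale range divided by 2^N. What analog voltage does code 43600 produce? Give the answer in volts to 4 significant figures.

Full-scale range = 4.04 V. LSB = 4.04 V / 2^16.
V_out = 0 + 43600 × (4.04/65536) V
      = 0 V + 2.68774 V = 2.68774 V.

2.688 V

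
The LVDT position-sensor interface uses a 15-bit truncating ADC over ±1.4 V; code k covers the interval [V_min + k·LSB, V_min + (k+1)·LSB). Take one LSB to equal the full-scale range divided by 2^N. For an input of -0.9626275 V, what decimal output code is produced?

Span: 1.4 V − (-1.4 V) = 2.8 V. LSB = 2.8 V / 2^15 ≈ 85.45 µV.
V_in − V_min = -0.9626275 − (-1.4) = 0.4373725 V.
Divide by LSB: 0.4373725 × 32768/2.8 = 5118.5079.
Truncating gives code 5118.

5118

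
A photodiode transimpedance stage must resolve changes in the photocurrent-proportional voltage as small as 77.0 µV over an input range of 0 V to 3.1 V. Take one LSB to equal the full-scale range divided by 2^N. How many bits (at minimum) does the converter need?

16 bits

V_FS = 3.1 V.
Need 2^N ≥ 3.1 V / 77.0 µV = 40260 → N_min = 16.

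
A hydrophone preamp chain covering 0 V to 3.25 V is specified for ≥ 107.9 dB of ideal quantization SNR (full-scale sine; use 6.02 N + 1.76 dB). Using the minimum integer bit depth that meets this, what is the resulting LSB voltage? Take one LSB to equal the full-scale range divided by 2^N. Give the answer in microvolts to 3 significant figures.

V_FS = 3.25 V.
Solving 6.02 N ≥ 107.9 − 1.76: N ≥ 17.631. Round up → N = 18.
LSB = 3.25 V ÷ 2^18 = 3.25/262144 V = 12.4 µV.

12.4 µV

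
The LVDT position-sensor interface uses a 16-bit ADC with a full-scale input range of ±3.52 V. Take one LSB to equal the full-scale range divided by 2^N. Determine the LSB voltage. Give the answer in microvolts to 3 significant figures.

The full-scale span is 3.52 − (-3.52) = 7.04 V.
2^16 = 65536 levels.
LSB = 7.04 V / 2^16 = 107 µV.

107 µV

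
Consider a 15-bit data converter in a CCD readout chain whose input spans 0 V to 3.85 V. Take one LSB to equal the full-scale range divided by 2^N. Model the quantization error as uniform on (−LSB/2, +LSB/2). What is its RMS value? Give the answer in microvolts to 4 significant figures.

33.92 µV

Span = 3.85 V.
LSB = 3.85 V ÷ 2^15 = 3.85/32768 V = 117.493 µV.
For a uniform distribution on [−LSB/2, +LSB/2], V_rms = LSB/√12 = 117.493 µV/3.4641 = 33.92 µV.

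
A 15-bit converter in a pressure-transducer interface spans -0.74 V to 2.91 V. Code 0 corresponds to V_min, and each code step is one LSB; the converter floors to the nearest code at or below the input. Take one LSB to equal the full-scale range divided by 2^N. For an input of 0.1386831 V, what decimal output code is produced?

7888

Full-scale range = 2.91 V − (-0.74 V) = 3.65 V. LSB = 3.65 V / 2^15 ≈ 111.4 µV.
code = ⌊(V_in − V_min)/LSB⌋ = ⌊(V_in − V_min) × 2^15 / range⌋
     = ⌊(0.1386831 − (-0.74)) × 32768 / 3.65⌋ = ⌊0.8786831 × 32768/3.65⌋
     = ⌊7888.408⌋ = 7888.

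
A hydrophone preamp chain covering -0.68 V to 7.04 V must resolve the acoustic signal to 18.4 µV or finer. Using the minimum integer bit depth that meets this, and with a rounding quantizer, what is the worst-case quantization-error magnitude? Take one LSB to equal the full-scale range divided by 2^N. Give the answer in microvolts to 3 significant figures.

The full-scale span is 7.04 − (-0.68) = 7.72 V.
Levels needed ≥ 7.72/18.4 µV = 419600. 2^19 = 524288 suffices, so N_min = 19.
LSB = 7.72 V / 2^19 = 14.725 µV.
Max error for round-to-nearest is LSB/2 = 7.36 µV.

7.36 µV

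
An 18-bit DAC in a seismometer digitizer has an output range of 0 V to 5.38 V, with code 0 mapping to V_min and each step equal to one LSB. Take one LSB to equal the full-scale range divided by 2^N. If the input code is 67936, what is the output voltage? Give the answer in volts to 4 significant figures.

1.394 V

Range is 5.38 V. LSB = 5.38 V / 2^18.
V_out = 0 + 67936 × (5.38/262144) V
      = 0 V + 1.39426 V = 1.39426 V.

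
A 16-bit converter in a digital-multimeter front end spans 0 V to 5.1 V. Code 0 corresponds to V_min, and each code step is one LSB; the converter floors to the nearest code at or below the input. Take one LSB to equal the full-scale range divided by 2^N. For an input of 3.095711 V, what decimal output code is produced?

39780

Span = 5.1 V. LSB = 5.1 V / 2^16 ≈ 77.82 µV.
V_in − V_min = 3.095711 − (0) = 3.095711 V.
Divide by LSB: 3.095711 × 65536/5.1 = 39780.4934.
Truncating gives code 39780.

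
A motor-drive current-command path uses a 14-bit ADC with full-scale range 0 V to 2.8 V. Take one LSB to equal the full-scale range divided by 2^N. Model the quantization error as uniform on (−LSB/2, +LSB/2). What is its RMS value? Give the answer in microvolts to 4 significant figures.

49.33 µV

Span = 2.8 V.
LSB = 2.8 V ÷ 2^14 = 2.8/16384 V = 170.898 µV.
V_rms = LSB/√12 = 170.898 µV / √12 = 49.33 µV.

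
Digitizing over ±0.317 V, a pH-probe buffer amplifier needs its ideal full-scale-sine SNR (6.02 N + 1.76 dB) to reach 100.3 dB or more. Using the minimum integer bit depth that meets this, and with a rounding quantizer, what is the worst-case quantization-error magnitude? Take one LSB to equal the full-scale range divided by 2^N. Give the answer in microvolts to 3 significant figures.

2.42 µV

Span: 0.317 V − (-0.317 V) = 0.634 V.
6.02 N + 1.76 ≥ 100.3 gives N ≥ 16.369, so the minimum integer is 17.
LSB = 0.634 V ÷ 2^17 = 0.634/131072 V = 4.8370 µV.
Max error for round-to-nearest is LSB/2 = 2.42 µV.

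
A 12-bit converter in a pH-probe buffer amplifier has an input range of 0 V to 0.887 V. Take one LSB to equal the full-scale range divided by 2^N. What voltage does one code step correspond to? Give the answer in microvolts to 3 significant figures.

Full-scale range = 0.887 V.
There are 2^12 = 4096 steps.
Step size = 0.887/4096 V = 217 µV.

217 µV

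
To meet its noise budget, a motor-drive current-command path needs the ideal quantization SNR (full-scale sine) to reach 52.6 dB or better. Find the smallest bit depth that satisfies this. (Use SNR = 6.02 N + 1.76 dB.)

9 bits

Solving 6.02 N ≥ 52.6 − 1.76: N ≥ 8.445. Round up → N = 9.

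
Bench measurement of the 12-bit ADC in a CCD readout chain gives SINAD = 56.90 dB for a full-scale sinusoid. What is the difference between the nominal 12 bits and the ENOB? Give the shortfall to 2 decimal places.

ENOB = (SINAD − 1.76)/6.02 = (56.90 − 1.76)/6.02 = 9.1595 bits.
Shortfall = 12 − 9.1595 = 2.8405 bits.

2.84 bits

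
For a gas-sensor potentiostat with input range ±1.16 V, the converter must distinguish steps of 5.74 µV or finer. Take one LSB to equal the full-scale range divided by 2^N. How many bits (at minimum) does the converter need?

19 bits

The full-scale span is 1.16 − (-1.16) = 2.32 V.
2.32 V / 5.74 µV = 404200. Since 2^18 = 262144 and 2^19 = 524288, N = 19.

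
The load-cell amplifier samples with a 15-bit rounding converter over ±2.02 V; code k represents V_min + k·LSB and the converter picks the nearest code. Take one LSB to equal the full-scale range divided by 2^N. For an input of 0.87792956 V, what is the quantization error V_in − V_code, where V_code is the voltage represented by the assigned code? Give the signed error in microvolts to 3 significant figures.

−25.8 µV

The full-scale span is 2.02 − (-2.02) = 4.04 V. LSB = 4.04 V / 2^15 ≈ 123.3 µV.
(0.87792956 − (-2.02)) / LSB = 2.89792956 × 32768/4.04 = 23504.7910. Nearest integer: k = 23505.
V_code = -2.02 + (23505/32768) × 4.04 = 0.87795532227 V.
Error = V_in − V_code = 0.87792956 − (0.87795532227) = −25.8 µV.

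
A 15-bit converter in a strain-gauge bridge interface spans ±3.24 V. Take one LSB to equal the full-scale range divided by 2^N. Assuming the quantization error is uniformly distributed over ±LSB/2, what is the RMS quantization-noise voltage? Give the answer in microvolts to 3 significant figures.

57.1 µV

Range = 3.24 − (-3.24) = 6.48 V.
One LSB is 6.48 V / 32768 = 197.75 µV.
σ_q = LSB/√12 = 197.75 µV/3.4641 = 57.1 µV.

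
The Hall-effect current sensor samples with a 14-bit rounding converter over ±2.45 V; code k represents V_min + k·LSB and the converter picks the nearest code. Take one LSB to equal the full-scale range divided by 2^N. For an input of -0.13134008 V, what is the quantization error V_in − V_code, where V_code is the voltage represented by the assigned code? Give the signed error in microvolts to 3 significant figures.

−47.4 µV

Full-scale range = 2.45 V − (-2.45 V) = 4.9 V. LSB = 4.9 V / 2^14 ≈ 299.1 µV.
Position in LSBs: (-0.13134008 − (-2.45)) × 16384/4.9 = 7752.8417; rounding gives k = 7753.
V_code = -2.45 + (7753/16384) × 4.9 = -0.13129272461 V.
V_in − V_code = -0.13134008 − (-0.13129272461) = −47.4 µV.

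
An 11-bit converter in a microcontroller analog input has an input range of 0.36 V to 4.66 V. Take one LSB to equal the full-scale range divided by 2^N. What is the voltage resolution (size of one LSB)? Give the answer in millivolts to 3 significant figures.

2.10 mV

Span: 4.66 V − (0.36 V) = 4.3 V.
Number of codes = 2^11 = 2048.
LSB = 4.3 V ÷ 2^11 = 4.3/2048 V = 2.10 mV.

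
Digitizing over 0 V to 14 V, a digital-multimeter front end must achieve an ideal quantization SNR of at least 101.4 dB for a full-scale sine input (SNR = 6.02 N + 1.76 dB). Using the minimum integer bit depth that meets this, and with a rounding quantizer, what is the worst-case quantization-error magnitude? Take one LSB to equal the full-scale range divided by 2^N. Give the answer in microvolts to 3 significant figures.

53.4 µV

Span = 14 V.
Required N = ⌈(101.4 − 1.76)/6.02⌉ = ⌈16.551⌉ = 17.
One LSB is 14 V / 131072 = 106.81 µV.
Max error for round-to-nearest is LSB/2 = 53.4 µV.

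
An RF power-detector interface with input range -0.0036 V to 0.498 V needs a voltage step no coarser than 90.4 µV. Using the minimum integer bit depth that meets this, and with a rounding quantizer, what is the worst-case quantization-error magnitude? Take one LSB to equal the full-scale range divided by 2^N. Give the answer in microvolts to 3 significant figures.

Full-scale range = 0.498 V − (-0.0036 V) = 0.5016 V.
Levels needed ≥ 0.5016/90.4 µV = 5549. 2^13 = 8192 suffices, so N_min = 13.
Step size = 0.5016/8192 V = 61.230 µV.
Half an LSB is 30.6 µV.

30.6 µV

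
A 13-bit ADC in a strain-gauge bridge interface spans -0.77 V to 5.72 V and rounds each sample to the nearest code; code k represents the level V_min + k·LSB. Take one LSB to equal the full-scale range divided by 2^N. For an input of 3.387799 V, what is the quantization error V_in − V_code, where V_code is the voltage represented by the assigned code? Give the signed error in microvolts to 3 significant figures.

Full-scale range = 5.72 V − (-0.77 V) = 6.49 V. LSB = 6.49 V / 2^13 ≈ 0.7922 mV.
(3.387799 − (-0.77)) / LSB = 4.157799 × 8192/6.49 = 5248.1802. Nearest integer: k = 5248.
V_code = -0.77 + (5248/8192) × 6.49 = 3.387656250 V.
V_in − V_code = 3.387799 − (3.387656250) = +143 µV.

+143 µV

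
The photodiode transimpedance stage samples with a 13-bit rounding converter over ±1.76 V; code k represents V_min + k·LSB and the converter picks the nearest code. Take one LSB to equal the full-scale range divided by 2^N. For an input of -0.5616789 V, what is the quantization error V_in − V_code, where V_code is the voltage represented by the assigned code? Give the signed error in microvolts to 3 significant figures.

The full-scale span is 1.76 − (-1.76) = 3.52 V. LSB = 3.52 V / 2^13 ≈ 429.7 µV.
(-0.5616789 − (-1.76)) / LSB = 1.1983211 × 8192/3.52 = 2788.8200. Nearest integer: k = 2789.
Reconstructed level: -1.76 + 2789 × 3.52/8192 V = -0.5616015625 V.
Error = V_in − V_code = -0.5616789 − (-0.5616015625) = −77.3 µV.

−77.3 µV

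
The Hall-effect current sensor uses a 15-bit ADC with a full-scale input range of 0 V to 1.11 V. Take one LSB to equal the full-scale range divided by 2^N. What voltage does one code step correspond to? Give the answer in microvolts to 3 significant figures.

Span = 1.11 V.
There are 2^15 = 32768 steps.
One LSB is 1.11 V / 32768 = 33.9 µV.

33.9 µV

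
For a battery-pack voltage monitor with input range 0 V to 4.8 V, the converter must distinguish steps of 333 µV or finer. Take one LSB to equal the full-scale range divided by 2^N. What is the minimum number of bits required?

Range is 4.8 V.
Required number of levels: 4.8/333 µV = 14414; smallest N with 2^N ≥ that is 14.

14 bits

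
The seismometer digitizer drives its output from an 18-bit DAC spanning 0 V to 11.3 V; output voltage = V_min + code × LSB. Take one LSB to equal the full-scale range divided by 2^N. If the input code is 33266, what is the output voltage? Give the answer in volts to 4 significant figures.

Full-scale range = 11.3 V. LSB = 11.3 V / 2^18.
V_out = 0 + 33266 × (11.3/262144) V
      = 0 + 1.43397 = 1.43397 V.

1.434 V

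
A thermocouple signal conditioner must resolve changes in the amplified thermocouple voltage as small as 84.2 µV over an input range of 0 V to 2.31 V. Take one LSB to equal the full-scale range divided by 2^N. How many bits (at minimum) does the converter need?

15 bits

V_FS = 2.31 V.
2.31 V / 84.2 µV = 27430. Since 2^14 = 16384 and 2^15 = 32768, N = 15.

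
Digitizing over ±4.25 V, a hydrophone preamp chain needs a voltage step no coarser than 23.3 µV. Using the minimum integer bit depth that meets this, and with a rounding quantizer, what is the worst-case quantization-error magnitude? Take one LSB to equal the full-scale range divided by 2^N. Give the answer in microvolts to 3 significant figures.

8.11 µV

Full-scale range = 4.25 V − (-4.25 V) = 8.5 V.
Levels needed ≥ 8.5/23.3 µV = 364800. 2^19 = 524288 suffices, so N_min = 19.
LSB = 8.5 V ÷ 2^19 = 8.5/524288 V = 16.212 µV.
Half an LSB is 8.11 µV.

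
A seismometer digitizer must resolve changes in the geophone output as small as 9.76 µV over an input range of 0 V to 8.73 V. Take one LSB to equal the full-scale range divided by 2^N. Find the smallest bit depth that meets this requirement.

20 bits

Range is 8.73 V.
Levels needed ≥ 8.73/9.76 µV = 894500. 2^20 = 1048576 suffices, so N_min = 20.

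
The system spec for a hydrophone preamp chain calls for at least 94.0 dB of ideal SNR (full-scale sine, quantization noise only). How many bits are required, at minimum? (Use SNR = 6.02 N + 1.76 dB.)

16 bits

6.02 N + 1.76 ≥ 94.0 gives N ≥ 15.322, so the minimum integer is 16.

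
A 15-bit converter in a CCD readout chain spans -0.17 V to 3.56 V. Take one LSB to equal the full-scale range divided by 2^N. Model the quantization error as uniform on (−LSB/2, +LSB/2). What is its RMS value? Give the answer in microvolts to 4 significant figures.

32.86 µV

The full-scale span is 3.56 − (-0.17) = 3.73 V.
One LSB is 3.73 V / 32768 = 113.831 µV.
For a uniform distribution on [−LSB/2, +LSB/2], V_rms = LSB/√12 = 113.831 µV/3.4641 = 32.86 µV.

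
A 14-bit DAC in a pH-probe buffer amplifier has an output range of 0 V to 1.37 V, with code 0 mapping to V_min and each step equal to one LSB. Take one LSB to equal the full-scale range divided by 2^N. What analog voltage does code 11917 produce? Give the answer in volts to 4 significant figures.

V_FS = 1.37 V. LSB = 1.37 V / 2^14.
Output = V_min + (11917/16384) × range = 0 + 0.727356 × 1.37 V
      = 0 + 0.996478 = 0.996478 V.

0.9965 V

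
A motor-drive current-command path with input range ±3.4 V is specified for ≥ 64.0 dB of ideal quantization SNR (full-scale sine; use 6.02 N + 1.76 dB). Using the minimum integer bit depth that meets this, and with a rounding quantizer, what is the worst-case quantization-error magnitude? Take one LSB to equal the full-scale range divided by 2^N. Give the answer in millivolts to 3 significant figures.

Span: 3.4 V − (-3.4 V) = 6.8 V.
Solving 6.02 N ≥ 64.0 − 1.76: N ≥ 10.339. Round up → N = 11.
LSB = 6.8 V / 2^11 = 3.3203 mV.
Max error for round-to-nearest is LSB/2 = 1.66 mV.

1.66 mV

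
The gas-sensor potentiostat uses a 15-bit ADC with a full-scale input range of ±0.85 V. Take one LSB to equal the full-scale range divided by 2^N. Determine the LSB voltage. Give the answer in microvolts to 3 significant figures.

The full-scale span is 0.85 − (-0.85) = 1.7 V.
Number of codes = 2^15 = 32768.
LSB = 1.7 V ÷ 2^15 = 1.7/32768 V = 51.9 µV.

51.9 µV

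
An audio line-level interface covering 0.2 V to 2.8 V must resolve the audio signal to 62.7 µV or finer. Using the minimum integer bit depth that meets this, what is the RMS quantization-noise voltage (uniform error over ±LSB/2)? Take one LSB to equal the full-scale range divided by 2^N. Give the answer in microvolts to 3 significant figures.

11.5 µV

Span: 2.8 V − (0.2 V) = 2.6 V.
Need 2^N ≥ 2.6 V / 62.7 µV = 41470 → N_min = 16.
One LSB is 2.6 V / 65536 = 39.673 µV.
V_rms = LSB/√12 = 11.5 µV.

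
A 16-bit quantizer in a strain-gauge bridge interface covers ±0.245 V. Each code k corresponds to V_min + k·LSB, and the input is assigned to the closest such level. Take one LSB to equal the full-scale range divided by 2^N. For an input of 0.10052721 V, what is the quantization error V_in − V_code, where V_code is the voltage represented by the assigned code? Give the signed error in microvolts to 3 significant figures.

+1.54 µV

Range = 0.245 − (-0.245) = 0.49 V. LSB = 0.49 V / 2^16 ≈ 7.477 µV.
Position in LSBs: (0.10052721 − (-0.245)) × 65536/0.49 = 46213.2066; rounding gives k = 46213.
V_code = V_min + k × range/2^16 = -0.245 + 46213 × 0.49/65536 = 0.10052566528 V.
Error = V_in − V_code = 0.10052721 − (0.10052566528) = +1.54 µV.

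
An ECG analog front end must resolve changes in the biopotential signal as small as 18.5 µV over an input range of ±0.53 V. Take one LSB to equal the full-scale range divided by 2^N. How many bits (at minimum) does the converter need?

16 bits

The full-scale span is 0.53 − (-0.53) = 1.06 V.
Levels needed ≥ 1.06/18.5 µV = 57300. 2^16 = 65536 suffices, so N_min = 16.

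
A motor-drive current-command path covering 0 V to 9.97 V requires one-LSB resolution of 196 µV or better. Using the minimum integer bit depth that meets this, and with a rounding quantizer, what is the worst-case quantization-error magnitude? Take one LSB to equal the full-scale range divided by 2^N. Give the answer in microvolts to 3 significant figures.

Range is 9.97 V.
Levels needed ≥ 9.97/196 µV = 50870. 2^16 = 65536 suffices, so N_min = 16.
Step size = 9.97/65536 V = 152.13 µV.
Max error for round-to-nearest is LSB/2 = 76.1 µV.

76.1 µV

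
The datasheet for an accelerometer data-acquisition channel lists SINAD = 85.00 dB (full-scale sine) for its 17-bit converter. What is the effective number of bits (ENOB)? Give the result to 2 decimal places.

13.83 bits

ENOB = (85.00 − 1.76)/6.02 = 13.8272 bits.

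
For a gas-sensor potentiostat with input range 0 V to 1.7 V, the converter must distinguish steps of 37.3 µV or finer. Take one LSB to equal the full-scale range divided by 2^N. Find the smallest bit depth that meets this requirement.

V_FS = 1.7 V.
Levels needed ≥ 1.7/37.3 µV = 45580. 2^16 = 65536 suffices, so N_min = 16.

16 bits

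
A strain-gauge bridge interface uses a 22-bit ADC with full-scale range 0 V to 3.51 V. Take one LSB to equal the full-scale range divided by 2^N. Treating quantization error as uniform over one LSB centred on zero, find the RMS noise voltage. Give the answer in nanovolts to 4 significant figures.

241.6 nV

Span = 3.51 V.
Step size = 3.51/4194304 V = 0.836849 µV.
RMS of a uniform error over width LSB is LSB/√12 = 241.6 nV.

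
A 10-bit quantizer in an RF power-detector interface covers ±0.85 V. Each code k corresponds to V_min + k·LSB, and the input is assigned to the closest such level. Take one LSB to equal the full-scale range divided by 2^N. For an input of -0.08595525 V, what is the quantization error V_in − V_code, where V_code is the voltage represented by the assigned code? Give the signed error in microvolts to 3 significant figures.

Full-scale range = 0.85 V − (-0.85 V) = 1.7 V. LSB = 1.7 V / 2^10 ≈ 1.660 mV.
Position in LSBs: (-0.08595525 − (-0.85)) × 1024/1.7 = 460.2246; rounding gives k = 460.
V_code = V_min + k × range/2^10 = -0.85 + 460 × 1.7/1024 = -0.08632812500 V.
e = -0.08595525 − (-0.08632812500) = +373 µV.

+373 µV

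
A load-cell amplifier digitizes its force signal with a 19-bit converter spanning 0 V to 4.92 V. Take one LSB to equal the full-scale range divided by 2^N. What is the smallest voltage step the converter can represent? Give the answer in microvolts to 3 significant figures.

Full-scale range = 4.92 V.
2^19 = 524288 levels.
One LSB is 4.92 V / 524288 = 9.38 µV.

9.38 µV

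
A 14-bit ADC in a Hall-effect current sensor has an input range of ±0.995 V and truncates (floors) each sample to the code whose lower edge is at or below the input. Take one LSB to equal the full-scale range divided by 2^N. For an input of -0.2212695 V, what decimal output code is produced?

6370

Range = 0.995 − (-0.995) = 1.99 V. LSB = 1.99 V / 2^14 ≈ 121.5 µV.
V_in − V_min = -0.2212695 − (-0.995) = 0.7737305 V.
Divide by LSB: 0.7737305 × 16384/1.99 = 6370.2515.
Truncating gives code 6370.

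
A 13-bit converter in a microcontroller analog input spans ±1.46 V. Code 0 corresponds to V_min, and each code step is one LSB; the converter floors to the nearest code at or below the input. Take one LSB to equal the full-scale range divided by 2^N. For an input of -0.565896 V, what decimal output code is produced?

2508

Span: 1.46 V − (-1.46 V) = 2.92 V. LSB = 2.92 V / 2^13 ≈ 356.4 µV.
code = ⌊(V_in − V_min)/LSB⌋ = ⌊(V_in − V_min) × 2^13 / range⌋
     = ⌊(-0.565896 − (-1.46)) × 8192 / 2.92⌋ = ⌊0.894104 × 8192/2.92⌋
     = ⌊2508.390⌋ = 2508.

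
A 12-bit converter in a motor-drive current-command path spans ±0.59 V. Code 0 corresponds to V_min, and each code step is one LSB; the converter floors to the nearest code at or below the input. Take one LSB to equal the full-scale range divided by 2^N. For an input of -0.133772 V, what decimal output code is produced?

Full-scale range = 0.59 V − (-0.59 V) = 1.18 V. LSB = 1.18 V / 2^12 ≈ 288.1 µV.
code = ⌊(V_in − V_min)/LSB⌋ = ⌊(V_in − V_min) × 2^12 / range⌋
     = ⌊(-0.133772 − (-0.59)) × 4096 / 1.18⌋ = ⌊0.456228 × 4096/1.18⌋
     = ⌊1583.652⌋ = 1583.

1583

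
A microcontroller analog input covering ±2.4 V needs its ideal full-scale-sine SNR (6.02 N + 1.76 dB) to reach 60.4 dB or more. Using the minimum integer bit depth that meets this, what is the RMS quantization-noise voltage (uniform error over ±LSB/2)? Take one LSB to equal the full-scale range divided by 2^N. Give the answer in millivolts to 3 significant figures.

1.35 mV

Range = 2.4 − (-2.4) = 4.8 V.
Required N = ⌈(60.4 − 1.76)/6.02⌉ = ⌈9.741⌉ = 10.
Step size = 4.8/1024 V = 4.6875 mV.
V_rms = LSB/√12 = 1.35 mV.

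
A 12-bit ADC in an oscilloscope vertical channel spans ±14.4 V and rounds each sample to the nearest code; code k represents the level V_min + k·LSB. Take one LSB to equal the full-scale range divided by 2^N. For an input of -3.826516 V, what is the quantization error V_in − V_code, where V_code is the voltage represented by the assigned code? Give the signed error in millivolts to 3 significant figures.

The full-scale span is 14.4 − (-14.4) = 28.8 V. LSB = 28.8 V / 2^12 ≈ 7.031 mV.
(-3.826516 − (-14.4)) / LSB = 10.573484 × 4096/28.8 = 1503.7844. Nearest integer: k = 1504.
V_code = -14.4 + (1504/4096) × 28.8 = -3.825000000 V.
V_in − V_code = -3.826516 − (-3.825000000) = −1.52 mV.

−1.52 mV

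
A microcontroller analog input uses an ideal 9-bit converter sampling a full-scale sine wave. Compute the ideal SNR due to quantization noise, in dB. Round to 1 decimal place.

For an ideal N-bit converter with full-scale sine input, SNR = 6.02 N + 1.76 dB. SNR = 6.02 × 9 + 1.76 = 54.18 + 1.76 = 55.94 dB.

55.9 dB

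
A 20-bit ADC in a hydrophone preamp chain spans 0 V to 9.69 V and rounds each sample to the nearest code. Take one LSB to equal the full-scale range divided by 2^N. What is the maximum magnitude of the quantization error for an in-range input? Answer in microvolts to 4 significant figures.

4.621 µV

Span = 9.69 V.
One LSB is 9.69 V / 1048576 = 9.24110 µV.
A rounding quantizer has |error| ≤ LSB/2 = 4.621 µV.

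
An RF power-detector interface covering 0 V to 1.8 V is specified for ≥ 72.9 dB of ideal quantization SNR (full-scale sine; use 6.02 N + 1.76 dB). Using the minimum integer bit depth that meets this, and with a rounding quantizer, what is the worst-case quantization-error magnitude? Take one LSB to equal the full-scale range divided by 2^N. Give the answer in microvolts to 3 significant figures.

220 µV

V_FS = 1.8 V.
Solving 6.02 N ≥ 72.9 − 1.76: N ≥ 11.817. Round up → N = 12.
LSB = 1.8 V ÷ 2^12 = 1.8/4096 V = 439.45 µV.
Max error for round-to-nearest is LSB/2 = 220 µV.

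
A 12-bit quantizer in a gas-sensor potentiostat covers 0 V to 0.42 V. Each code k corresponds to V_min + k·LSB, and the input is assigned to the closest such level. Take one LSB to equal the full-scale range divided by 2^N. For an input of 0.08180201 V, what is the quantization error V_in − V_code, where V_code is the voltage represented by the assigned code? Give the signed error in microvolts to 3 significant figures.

Span = 0.42 V. LSB = 0.42 V / 2^12 ≈ 102.5 µV.
Position in LSBs: (0.08180201 − (0)) × 4096/0.42 = 797.7644; rounding gives k = 798.
V_code = 0 + (798/4096) × 0.42 = 0.08182617188 V.
Error = V_in − V_code = 0.08180201 − (0.08182617188) = −24.2 µV.

−24.2 µV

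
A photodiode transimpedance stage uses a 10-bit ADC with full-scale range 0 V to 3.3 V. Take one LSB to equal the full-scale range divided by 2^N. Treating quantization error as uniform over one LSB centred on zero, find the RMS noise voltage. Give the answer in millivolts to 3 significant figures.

0.930 mV

Full-scale range = 3.3 V.
LSB = 3.3 V ÷ 2^10 = 3.3/1024 V = 3.2227 mV.
For a uniform distribution on [−LSB/2, +LSB/2], V_rms = LSB/√12 = 3.2227 mV/3.4641 = 0.930 mV.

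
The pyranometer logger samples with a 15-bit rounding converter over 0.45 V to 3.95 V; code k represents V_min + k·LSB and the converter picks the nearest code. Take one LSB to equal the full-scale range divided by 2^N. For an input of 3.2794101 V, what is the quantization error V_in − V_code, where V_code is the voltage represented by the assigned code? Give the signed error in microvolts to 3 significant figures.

−27.2 µV

Full-scale range = 3.95 V − (0.45 V) = 3.5 V. LSB = 3.5 V / 2^15 ≈ 106.8 µV.
(V_in − V_min)/LSB = (3.2794101 − (0.45)) × 32768/3.5 = 26489.7458 → nearest code k = 26490.
V_code = 0.45 + (26490/32768) × 3.5 = 3.2794372559 V.
V_in − V_code = 3.2794101 − (3.2794372559) = −27.2 µV.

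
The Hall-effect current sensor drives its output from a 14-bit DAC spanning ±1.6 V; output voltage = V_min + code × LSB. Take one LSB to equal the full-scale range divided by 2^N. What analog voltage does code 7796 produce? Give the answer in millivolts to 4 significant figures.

-77.34 mV

Range = 1.6 − (-1.6) = 3.2 V. LSB = 3.2 V / 2^14.
Output = V_min + (7796/16384) × range = -1.6 + 0.475830 × 3.2 V
      = -1.6 V + 1.52266 V = -0.0773438 V.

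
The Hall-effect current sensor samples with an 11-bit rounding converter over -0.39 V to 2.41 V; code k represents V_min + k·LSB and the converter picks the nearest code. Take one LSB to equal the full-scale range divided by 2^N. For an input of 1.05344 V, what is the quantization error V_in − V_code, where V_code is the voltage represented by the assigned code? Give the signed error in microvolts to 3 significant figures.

Range = 2.41 − (-0.39) = 2.8 V. LSB = 2.8 V / 2^11 ≈ 1.367 mV.
(1.05344 − (-0.39)) / LSB = 1.44344 × 2048/2.8 = 1055.7733. Nearest integer: k = 1056.
V_code = V_min + k × range/2^11 = -0.39 + 1056 × 2.8/2048 = 1.053750000 V.
Error = V_in − V_code = 1.05344 − (1.053750000) = −310 µV.

−310 µV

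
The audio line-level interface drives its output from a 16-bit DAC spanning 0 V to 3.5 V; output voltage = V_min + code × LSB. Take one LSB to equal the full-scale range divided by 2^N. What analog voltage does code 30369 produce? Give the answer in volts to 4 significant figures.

Span = 3.5 V. LSB = 3.5 V / 2^16.
V_out = V_min + code × LSB = 0 V + 30369 × 3.5 V / 65536
      = 0 + 1.62188 = 1.62188 V.

1.622 V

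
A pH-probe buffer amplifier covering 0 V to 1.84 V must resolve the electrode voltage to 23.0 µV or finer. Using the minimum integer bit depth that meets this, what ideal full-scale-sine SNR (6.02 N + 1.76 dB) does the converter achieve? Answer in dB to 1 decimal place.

104.1 dB

Span = 1.84 V.
1.84 V / 23.0 µV = 80000. Since 2^16 = 65536 and 2^17 = 131072, N = 17.
6.02(17) + 1.76 = 104.10 dB.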